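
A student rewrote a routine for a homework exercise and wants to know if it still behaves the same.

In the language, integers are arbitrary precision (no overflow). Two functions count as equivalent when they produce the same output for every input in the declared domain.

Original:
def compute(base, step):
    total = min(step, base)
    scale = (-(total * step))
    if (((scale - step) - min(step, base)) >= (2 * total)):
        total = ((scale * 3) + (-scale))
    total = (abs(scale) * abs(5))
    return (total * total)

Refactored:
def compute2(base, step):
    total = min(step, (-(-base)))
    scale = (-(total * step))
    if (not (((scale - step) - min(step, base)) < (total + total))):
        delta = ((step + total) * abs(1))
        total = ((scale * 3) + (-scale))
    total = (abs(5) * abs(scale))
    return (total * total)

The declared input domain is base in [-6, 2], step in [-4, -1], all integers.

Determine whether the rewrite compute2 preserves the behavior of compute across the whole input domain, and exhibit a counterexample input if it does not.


Reading the diff, among the changes: min/max/abs usage differs, and arithmetic usage differs, and constant usage differs, and statement counts differ, and boolean connective usage differs, and comparison usage differs, and local variable names differ.
One worked example (base=-4, step=-4) — compute: total becomes -4; next scale becomes -16; next (((scale - step) - min(step, base)) >= (2 * total)) evaluates to true; next total becomes -32; next total becomes 80; next final value 6400; compute2: total becomes -4; next scale becomes -16; next (not (((scale - step) - min(step, base)) < (total + total))) evaluates to true; next delta becomes -8; next total becomes -32; next total becomes 80; next final value 6400; agreement on 6400.
An exhaustive pass over the 36 declared inputs shows identical outputs.
verdict: equivalent


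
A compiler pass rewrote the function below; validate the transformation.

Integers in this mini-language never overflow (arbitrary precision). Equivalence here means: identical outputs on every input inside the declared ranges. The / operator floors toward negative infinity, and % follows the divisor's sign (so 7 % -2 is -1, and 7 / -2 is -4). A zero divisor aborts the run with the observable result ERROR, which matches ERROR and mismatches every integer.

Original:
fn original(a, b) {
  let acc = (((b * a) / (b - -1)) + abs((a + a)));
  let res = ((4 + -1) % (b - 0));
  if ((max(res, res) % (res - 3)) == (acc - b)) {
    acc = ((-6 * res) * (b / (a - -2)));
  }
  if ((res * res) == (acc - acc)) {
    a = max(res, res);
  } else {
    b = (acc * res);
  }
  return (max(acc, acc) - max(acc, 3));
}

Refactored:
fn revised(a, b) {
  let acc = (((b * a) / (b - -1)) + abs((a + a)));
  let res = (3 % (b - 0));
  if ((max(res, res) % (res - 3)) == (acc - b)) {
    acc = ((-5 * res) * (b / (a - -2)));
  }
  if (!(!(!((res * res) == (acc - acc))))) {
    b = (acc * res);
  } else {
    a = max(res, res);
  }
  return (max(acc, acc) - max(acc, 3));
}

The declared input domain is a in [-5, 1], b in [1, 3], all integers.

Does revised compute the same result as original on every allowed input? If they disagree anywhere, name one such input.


Consider the input a=-1, b=2.
original: acc := 1 | res := 1 | ((max(res, res) % (res - 3)) == (acc - b)): true | acc := -12 | ((res * res) == (acc - acc)): false | b := -12 | result -15
revised: acc := 1 | res := 1 | ((max(res, res) % (res - 3)) == (acc - b)): true | acc := -10 | (!(!(!((res * res) == (acc - acc))))): true | b := -10 | result -13
-15 against -13: the behavior changed.
verdict: not equivalent; witness: a=-1, b=2


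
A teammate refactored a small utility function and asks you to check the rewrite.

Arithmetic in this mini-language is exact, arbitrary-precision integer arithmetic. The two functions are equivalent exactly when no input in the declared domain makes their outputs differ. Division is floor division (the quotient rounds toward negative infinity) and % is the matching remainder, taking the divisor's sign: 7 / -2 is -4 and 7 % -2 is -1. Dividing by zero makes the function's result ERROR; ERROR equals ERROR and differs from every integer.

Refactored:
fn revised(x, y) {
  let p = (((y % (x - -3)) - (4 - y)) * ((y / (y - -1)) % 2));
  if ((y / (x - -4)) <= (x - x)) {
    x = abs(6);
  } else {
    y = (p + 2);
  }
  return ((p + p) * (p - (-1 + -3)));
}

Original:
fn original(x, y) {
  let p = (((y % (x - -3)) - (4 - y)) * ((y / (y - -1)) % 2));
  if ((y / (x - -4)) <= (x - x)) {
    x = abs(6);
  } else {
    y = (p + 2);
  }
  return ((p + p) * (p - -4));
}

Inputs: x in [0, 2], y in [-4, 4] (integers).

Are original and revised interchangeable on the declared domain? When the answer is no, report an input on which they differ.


Changes here: constant usage differs, and arithmetic usage differs; the full 27-point sweep finds no disagreement.
verdict: equivalent


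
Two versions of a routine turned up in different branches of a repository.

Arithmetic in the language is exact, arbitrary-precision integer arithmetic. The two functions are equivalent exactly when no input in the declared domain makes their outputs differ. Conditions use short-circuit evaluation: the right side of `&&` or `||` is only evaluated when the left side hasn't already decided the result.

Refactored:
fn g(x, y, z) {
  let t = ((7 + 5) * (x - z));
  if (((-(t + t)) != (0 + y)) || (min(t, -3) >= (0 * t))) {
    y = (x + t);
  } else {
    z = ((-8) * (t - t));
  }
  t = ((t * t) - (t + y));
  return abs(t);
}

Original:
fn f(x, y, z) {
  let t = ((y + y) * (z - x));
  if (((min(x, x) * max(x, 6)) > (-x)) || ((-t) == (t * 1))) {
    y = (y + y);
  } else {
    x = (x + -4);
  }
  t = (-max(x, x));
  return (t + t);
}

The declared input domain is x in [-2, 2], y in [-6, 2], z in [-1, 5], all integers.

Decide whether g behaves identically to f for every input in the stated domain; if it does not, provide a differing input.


Input x=-2, y=-6, z=-1: 12 from f versus 170 from g.
verdict: not equivalent; witness: x=-2, y=-6, z=-1


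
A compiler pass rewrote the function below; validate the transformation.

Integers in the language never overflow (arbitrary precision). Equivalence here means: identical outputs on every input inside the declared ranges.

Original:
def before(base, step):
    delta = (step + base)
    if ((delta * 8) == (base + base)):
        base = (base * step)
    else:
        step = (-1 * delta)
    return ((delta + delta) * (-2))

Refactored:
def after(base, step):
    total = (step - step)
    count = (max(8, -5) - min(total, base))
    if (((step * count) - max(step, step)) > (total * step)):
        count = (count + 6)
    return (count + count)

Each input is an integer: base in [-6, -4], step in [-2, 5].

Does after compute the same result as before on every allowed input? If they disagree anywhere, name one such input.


Run the pair on base=-6, step=-2.
before: delta = -8; ((delta * 8) == (base + base)) -> false; step = 8; return 32
after: total = 0; count = 14; (((step * count) - max(step, step)) > (total * step)) -> false; return 28
32 vs 28 — the two versions disagree here.
verdict: not equivalent; witness: base=-6, step=-2


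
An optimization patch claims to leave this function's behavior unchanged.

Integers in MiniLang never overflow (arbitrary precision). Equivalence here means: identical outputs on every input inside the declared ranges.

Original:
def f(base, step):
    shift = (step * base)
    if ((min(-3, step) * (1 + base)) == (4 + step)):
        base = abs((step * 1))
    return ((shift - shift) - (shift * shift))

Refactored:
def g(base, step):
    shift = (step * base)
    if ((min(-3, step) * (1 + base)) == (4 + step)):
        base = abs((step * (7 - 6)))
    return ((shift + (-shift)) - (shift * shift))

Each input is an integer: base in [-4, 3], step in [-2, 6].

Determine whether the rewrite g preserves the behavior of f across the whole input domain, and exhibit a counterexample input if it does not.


The two are interchangeable: constant usage differs; also arithmetic usage differs, and every declared input agrees.
Tracing base=3, step=0: f: shift becomes 0; next ((min(-3, step) * (1 + base)) == (4 + step)) evaluates to false; next final value 0 | g: shift becomes 0; next ((min(-3, step) * (1 + base)) == (4 + step)) evaluates to false; next final value 0 — matching result 0.
An exhaustive pass over the 72 declared inputs shows identical outputs.
verdict: equivalent


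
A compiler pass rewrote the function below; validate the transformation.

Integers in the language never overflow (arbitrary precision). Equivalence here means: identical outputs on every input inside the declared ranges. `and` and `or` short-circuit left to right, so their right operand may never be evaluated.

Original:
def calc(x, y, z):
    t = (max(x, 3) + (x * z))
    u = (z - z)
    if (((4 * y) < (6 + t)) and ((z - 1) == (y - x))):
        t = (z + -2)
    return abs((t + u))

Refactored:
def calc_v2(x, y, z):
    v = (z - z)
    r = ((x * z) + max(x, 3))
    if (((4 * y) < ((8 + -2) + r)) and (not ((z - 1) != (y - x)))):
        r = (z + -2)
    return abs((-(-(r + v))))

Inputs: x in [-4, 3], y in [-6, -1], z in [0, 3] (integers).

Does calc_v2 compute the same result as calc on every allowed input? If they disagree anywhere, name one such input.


Reading the diff, among the changes: local variable names differ, boolean connective usage differs, comparison usage differs, constant usage differs, arithmetic usage differs.
As a probe, take x=-2, y=-1, z=2: calc runs t := -1 | u := 0 | (((4 * y) < (6 + t)) and ((z - 1) == (y - x))): true | t := 0 | result 0; calc_v2 runs v := 0 | r := -1 | (((4 * y) < ((8 + -2) + r)) and (not ((z - 1) != (y - x)))): true | r := 0 | result 0; both end at 0.
An exhaustive pass over the 192 declared inputs shows identical outputs.
verdict: equivalent


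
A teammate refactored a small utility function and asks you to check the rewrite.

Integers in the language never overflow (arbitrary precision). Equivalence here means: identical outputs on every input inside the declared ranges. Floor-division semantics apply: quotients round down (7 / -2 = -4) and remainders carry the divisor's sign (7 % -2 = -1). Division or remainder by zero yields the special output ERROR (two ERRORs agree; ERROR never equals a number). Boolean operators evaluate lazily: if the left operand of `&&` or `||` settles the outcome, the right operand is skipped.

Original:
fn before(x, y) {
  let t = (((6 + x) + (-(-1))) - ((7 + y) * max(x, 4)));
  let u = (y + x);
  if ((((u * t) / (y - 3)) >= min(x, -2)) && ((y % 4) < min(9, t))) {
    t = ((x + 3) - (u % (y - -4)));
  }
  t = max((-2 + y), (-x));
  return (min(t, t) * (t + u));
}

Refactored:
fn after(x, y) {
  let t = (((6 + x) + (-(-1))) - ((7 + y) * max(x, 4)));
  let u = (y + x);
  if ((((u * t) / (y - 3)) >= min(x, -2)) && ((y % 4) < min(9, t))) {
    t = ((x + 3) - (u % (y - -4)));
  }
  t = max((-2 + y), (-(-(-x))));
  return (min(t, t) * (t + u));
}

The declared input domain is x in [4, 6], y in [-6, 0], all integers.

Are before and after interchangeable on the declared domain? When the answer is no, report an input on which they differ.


The two are interchangeable: same computation, different form, and every declared input agrees.
Spot check at x=6, y=-6 — before: t=7, then u=0, then ((((u * t) / (y - 3)) >= min(x, -2)) && ((y % 4) < min(9, t))) is true, then t=9, then t=-6, then returns 36. after: t=7, then u=0, then ((((u * t) / (y - 3)) >= min(x, -2)) && ((y % 4) < min(9, t))) is true, then t=9, then t=-6, then returns 36. Both give 36.
Sweeping the whole domain (21 inputs) finds no disagreement.
verdict: equivalent


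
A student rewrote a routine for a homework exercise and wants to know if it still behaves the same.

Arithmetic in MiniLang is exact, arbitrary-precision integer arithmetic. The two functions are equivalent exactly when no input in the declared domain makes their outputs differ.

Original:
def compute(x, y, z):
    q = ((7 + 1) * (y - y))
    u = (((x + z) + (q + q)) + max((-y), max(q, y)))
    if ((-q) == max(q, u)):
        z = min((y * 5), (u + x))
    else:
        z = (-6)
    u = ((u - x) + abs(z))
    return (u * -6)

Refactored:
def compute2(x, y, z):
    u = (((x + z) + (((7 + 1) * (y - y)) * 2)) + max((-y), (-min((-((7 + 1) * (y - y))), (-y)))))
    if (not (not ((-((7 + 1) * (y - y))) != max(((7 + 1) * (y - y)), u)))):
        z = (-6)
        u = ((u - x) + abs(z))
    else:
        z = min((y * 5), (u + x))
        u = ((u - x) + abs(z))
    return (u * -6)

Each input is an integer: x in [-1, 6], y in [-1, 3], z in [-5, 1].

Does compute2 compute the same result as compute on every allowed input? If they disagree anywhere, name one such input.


The two versions differ — the changes include arithmetic usage differs; and constant usage differs; and local variable names differ; and comparison usage differs; and min/max/abs usage differs; and boolean connective usage differs.
One worked example (x=3, y=1, z=-3) — compute: q becomes 0; next u becomes 1; next ((-q) == max(q, u)) evaluates to false; next z becomes -6; next u becomes 4; next final value -24; compute2: u becomes 1; next (not (not ((-((7 + 1) * (y - y))) != max(((7 + 1) * (y - y)), u)))) evaluates to true; next z becomes -6; next u becomes 4; next final value -24; agreement on -24.
Across all 280 domain points the two functions coincide.
verdict: equivalent


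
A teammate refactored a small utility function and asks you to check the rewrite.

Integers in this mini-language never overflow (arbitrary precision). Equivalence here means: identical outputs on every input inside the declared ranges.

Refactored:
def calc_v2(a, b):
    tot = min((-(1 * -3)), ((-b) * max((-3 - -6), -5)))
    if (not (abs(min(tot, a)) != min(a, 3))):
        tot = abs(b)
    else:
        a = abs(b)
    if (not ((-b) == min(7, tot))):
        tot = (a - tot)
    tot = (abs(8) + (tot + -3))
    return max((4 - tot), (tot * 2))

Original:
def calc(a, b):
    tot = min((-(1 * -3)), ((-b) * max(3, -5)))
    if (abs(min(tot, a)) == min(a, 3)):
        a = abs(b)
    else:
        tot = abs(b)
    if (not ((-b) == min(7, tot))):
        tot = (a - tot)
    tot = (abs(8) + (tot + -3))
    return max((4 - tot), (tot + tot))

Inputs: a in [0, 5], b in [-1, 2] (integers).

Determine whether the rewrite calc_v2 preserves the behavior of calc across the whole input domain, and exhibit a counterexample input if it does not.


Evaluate both at a=0, b=-1.
calc: tot=3, then (abs(min(tot, a)) == min(a, 3)) is true, then a=1, then (not ((-b) == min(7, tot))) is true, then tot=-2, then tot=3, then returns 6
calc_v2: tot=3, then (not (abs(min(tot, a)) != min(a, 3))) is true, then tot=1, then (not ((-b) == min(7, tot))) is false, then tot=6, then returns 12
6 != 12, so the rewrite changes behavior.
verdict: not equivalent; witness: a=0, b=-1


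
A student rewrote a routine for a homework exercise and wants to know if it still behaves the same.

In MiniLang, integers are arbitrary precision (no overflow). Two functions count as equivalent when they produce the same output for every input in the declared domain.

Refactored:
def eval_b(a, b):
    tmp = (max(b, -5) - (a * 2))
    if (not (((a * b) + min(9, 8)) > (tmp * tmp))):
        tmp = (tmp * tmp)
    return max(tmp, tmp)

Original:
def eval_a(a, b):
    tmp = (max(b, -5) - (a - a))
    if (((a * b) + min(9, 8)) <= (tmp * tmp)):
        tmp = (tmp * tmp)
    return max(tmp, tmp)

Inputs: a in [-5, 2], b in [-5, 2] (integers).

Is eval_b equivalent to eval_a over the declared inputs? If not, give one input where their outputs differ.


Take a=-5, b=-5.
eval_a: tmp := -5 | (((a * b) + min(9, 8)) <= (tmp * tmp)): false | result -5
eval_b: tmp := 5 | (not (((a * b) + min(9, 8)) > (tmp * tmp))): false | result 5
-5 against 5: the behavior changed.
verdict: not equivalent; witness: a=-5, b=-5


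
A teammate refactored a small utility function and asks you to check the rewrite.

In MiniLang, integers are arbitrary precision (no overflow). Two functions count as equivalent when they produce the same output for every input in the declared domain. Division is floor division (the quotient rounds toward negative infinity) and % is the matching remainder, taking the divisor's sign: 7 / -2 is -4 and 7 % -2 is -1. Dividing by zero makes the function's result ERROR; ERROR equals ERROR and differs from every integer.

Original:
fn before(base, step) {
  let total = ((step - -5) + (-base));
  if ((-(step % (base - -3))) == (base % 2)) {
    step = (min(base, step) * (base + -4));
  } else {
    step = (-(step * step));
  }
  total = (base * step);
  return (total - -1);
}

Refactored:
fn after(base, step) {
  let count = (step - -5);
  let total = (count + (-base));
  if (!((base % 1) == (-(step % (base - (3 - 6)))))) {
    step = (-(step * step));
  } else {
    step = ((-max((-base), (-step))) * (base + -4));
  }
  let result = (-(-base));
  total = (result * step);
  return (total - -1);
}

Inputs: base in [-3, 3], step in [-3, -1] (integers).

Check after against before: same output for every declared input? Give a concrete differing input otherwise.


Input base=-1, step=-2: 5 from before versus -9 from after.
verdict: not equivalent; witness: base=-1, step=-2


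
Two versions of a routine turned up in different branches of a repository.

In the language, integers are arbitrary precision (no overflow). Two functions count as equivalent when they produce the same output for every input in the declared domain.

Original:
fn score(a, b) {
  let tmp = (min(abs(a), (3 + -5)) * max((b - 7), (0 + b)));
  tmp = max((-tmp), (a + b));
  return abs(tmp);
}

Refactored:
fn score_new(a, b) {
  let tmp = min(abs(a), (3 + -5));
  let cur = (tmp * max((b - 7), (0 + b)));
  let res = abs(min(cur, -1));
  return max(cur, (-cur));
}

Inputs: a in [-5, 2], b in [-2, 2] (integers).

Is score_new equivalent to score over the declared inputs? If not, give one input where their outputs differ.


Input a=-1, b=-2: 3 from score versus 4 from score_new.
verdict: not equivalent; witness: a=-1, b=-2


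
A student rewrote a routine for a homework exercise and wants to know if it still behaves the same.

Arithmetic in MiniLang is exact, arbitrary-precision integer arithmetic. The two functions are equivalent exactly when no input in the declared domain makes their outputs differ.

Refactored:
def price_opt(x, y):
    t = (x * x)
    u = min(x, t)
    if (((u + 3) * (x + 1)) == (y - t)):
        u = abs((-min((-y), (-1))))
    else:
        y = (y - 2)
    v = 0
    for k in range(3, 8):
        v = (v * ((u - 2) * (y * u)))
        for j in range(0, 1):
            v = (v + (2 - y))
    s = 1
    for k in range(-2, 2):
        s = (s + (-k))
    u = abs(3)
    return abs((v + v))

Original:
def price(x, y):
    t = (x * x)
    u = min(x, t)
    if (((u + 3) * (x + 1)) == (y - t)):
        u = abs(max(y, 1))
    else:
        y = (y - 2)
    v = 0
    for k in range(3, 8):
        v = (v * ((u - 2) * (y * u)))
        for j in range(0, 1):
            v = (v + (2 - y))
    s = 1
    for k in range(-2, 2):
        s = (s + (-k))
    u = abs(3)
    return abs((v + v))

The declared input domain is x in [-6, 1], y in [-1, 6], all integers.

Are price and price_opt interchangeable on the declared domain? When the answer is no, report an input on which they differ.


Although min/max/abs usage differs, 64/64 inputs agree.
verdict: equivalent


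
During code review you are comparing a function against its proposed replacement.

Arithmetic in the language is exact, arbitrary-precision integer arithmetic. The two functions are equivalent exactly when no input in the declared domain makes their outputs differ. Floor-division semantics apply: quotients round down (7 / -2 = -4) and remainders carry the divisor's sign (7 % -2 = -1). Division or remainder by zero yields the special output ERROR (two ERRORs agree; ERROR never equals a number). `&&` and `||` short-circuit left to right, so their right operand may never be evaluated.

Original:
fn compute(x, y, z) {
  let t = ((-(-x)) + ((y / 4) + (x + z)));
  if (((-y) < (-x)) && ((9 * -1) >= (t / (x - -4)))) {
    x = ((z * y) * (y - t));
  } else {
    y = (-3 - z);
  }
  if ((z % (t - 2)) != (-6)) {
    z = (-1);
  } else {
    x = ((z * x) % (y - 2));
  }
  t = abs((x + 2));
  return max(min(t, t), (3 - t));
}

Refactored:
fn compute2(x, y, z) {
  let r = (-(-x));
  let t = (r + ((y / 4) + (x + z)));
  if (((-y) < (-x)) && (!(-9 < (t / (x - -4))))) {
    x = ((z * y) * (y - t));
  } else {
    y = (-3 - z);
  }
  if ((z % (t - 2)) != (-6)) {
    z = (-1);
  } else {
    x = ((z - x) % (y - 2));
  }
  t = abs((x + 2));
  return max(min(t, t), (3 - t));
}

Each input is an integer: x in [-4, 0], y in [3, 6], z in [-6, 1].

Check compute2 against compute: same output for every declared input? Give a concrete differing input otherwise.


On input x=-3, y=3, z=1, compute returns 2 while compute2 returns 3.
verdict: not equivalent; witness: x=-3, y=3, z=1


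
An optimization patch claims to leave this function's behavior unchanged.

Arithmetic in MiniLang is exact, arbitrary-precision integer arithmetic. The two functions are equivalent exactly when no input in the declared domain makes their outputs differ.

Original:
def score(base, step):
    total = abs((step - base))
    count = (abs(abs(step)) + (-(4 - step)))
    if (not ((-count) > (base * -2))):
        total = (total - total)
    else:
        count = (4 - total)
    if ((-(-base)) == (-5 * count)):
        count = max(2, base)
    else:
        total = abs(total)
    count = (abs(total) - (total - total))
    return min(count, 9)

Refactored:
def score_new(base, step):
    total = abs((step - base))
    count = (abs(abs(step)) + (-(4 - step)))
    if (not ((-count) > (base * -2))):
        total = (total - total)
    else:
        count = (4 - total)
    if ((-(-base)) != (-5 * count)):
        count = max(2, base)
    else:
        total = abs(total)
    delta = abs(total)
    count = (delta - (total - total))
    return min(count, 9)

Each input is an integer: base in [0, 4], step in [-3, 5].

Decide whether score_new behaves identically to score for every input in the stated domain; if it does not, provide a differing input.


Equivalent. The one real change (`((-(-base)) == (-5 * count))` became `((-(-base)) != (-5 * count))`) has no effect anywhere in the declared ranges.
Every one of the 45 inputs gives matching results.
As a probe, take base=0, step=-1: score runs total = 1; count = -4; (not ((-count) > (base * -2))) -> false; count = 3; ((-(-base)) == (-5 * count)) -> false; total = 1; count = 1; return 1; score_new runs total = 1; count = -4; (not ((-count) > (base * -2))) -> false; count = 3; ((-(-base)) != (-5 * count)) -> true; count = 2; delta = 1; count = 1; return 1; both end at 1.
verdict: equivalent


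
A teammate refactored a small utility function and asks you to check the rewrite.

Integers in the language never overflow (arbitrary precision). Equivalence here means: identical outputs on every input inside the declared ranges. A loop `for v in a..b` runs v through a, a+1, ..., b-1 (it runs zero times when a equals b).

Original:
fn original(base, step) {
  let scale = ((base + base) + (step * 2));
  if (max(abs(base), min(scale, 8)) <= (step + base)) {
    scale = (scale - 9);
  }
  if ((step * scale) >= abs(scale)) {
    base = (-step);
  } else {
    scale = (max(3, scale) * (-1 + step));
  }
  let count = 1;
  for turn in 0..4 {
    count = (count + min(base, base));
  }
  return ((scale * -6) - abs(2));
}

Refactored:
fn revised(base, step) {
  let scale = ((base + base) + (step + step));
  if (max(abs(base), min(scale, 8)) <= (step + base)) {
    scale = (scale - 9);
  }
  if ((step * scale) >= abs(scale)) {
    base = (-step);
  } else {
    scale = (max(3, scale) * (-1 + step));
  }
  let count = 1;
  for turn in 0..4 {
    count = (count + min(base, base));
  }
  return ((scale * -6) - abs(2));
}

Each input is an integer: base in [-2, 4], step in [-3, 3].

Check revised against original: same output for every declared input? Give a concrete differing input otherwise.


The two versions differ — the changes include arithmetic usage differs; also constant usage differs.
Spot check at base=4, step=-3 — original: scale = 2; (max(abs(base), min(scale, 8)) <= (step + base)) -> false; ((step * scale) >= abs(scale)) -> false; scale = -12; count = 1; [turn=0]; count = 5; [turn=1]; count = 9; [turn=2]; count = 13; [turn=3]; count = 17; return 70. revised: scale = 2; (max(abs(base), min(scale, 8)) <= (step + base)) -> false; ((step * scale) >= abs(scale)) -> false; scale = -12; count = 1; [turn=0]; count = 5; [turn=1]; count = 9; [turn=2]; count = 13; [turn=3]; count = 17; return 70. Both give 70.
Across all 49 domain points the two functions coincide.
verdict: equivalent


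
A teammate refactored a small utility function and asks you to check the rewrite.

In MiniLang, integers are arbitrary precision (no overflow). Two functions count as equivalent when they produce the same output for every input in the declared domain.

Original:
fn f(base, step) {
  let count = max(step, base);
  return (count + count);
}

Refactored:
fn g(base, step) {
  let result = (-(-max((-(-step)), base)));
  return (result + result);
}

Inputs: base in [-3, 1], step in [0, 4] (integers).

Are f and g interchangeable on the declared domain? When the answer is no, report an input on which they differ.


Although local variable names differ, 25/25 inputs agree.
verdict: equivalent


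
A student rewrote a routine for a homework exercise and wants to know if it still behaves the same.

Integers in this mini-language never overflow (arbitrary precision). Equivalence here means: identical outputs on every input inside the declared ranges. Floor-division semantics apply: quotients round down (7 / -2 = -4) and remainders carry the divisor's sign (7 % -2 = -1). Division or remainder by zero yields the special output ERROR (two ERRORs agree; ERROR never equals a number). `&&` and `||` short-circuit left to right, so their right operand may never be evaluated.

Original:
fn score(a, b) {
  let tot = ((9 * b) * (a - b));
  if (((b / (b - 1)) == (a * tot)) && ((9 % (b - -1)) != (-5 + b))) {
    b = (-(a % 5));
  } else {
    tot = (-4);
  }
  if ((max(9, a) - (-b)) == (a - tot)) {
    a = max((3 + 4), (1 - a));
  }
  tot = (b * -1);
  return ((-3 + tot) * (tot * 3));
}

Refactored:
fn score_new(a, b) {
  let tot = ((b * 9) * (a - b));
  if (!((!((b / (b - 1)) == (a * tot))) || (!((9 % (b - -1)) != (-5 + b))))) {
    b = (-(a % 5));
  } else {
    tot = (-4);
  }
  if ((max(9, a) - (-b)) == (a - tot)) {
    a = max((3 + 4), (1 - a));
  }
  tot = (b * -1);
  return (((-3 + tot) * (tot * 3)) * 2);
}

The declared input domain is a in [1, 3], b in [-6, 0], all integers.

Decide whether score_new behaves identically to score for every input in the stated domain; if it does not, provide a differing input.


Try a=1, b=-6.
score: tot = -378; (((b / (b - 1)) == (a * tot)) && ((9 % (b - -1)) != (-5 + b))) -> false; tot = -4; ((max(9, a) - (-b)) == (a - tot)) -> false; tot = 6; return 54
score_new: tot = -378; (!((!((b / (b - 1)) == (a * tot))) || (!((9 % (b - -1)) != (-5 + b))))) -> false; tot = -4; ((max(9, a) - (-b)) == (a - tot)) -> false; tot = 6; return 108
54 and 108 differ, so these are not the same function on this domain.
verdict: not equivalent; witness: a=1, b=-6


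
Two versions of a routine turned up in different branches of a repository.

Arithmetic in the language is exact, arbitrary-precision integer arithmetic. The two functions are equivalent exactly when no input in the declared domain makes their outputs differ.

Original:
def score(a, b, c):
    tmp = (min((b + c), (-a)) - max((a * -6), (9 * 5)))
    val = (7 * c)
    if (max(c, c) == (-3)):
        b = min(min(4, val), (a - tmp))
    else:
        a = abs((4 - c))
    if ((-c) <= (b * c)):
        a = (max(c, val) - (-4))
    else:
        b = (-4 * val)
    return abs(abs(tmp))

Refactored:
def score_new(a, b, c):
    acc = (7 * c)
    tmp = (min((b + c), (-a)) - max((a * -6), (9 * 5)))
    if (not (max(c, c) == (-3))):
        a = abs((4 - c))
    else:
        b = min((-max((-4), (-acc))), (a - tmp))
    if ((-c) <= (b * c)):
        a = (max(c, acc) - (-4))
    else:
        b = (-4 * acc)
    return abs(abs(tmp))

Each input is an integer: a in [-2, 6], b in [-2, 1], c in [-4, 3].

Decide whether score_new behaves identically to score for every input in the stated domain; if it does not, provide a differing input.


Although min/max/abs usage differs, plus boolean connective usage differs, plus local variable names differ, 288/288 inputs agree.
verdict: equivalent


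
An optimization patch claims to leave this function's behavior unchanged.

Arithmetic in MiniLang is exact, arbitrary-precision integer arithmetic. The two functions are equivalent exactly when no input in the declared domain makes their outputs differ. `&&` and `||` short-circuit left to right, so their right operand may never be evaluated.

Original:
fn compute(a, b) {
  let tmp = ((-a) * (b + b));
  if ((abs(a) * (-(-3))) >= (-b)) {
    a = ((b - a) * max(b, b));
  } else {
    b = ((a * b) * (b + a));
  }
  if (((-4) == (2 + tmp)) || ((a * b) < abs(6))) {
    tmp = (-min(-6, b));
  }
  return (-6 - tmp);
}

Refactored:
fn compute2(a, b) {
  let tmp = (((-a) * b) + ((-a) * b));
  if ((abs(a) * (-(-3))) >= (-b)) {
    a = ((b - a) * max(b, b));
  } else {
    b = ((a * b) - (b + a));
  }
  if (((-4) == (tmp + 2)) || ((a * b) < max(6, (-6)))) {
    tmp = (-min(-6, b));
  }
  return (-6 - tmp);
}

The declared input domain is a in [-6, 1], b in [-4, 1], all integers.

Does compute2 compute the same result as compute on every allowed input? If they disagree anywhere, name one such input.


Try a=-1, b=-4.
compute: tmp = -8; ((abs(a) * (-(-3))) >= (-b)) -> false; b = -20; (((-4) == (2 + tmp)) || ((a * b) < abs(6))) -> false; return 2
compute2: tmp = -8; ((abs(a) * (-(-3))) >= (-b)) -> false; b = 9; (((-4) == (tmp + 2)) || ((a * b) < max(6, (-6)))) -> true; tmp = 6; return -12
2 != -12, so the rewrite changes behavior.
verdict: not equivalent; witness: a=-1, b=-4


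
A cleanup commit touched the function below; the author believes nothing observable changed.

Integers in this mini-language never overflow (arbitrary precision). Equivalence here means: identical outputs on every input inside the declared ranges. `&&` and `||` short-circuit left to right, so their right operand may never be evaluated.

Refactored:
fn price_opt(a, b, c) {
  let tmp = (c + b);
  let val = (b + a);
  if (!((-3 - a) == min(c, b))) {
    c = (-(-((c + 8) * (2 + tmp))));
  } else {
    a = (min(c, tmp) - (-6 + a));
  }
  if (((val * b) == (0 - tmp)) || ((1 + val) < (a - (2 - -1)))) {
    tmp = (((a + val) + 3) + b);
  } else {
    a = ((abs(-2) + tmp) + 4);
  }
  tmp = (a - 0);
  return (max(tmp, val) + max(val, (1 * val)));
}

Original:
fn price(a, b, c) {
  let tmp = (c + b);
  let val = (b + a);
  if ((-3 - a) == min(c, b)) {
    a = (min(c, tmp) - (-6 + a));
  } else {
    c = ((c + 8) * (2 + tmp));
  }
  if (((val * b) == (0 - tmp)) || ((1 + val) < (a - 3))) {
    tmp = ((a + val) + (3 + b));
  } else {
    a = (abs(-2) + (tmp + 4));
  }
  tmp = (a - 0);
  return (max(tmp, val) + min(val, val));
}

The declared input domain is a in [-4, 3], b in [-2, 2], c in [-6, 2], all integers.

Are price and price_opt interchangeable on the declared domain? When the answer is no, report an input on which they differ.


One difference looks behavioral, but it never changes the outcome for any declared input; all 360 inputs agree.
verdict: equivalent


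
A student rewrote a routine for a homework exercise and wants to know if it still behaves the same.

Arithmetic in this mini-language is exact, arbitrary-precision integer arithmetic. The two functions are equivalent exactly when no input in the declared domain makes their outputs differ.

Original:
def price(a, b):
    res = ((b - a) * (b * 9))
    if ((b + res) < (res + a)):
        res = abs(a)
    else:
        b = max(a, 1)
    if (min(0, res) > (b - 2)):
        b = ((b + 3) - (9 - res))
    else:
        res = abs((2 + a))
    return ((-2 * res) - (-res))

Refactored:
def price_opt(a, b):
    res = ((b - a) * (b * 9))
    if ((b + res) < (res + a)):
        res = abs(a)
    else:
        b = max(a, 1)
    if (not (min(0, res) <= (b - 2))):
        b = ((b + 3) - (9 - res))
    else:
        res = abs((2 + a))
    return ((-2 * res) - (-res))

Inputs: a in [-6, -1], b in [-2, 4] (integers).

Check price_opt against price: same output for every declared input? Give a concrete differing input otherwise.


Comparing the listings, the differences include: boolean connective usage differs, comparison usage differs.
As a probe, take a=-3, b=1: price runs res = 36; ((b + res) < (res + a)) -> false; b = 1; (min(0, res) > (b - 2)) -> true; b = 31; return -36; price_opt runs res = 36; ((b + res) < (res + a)) -> false; b = 1; (not (min(0, res) <= (b - 2))) -> true; b = 31; return -36; both end at -36.
Across all 42 domain points the two functions coincide.
verdict: equivalent


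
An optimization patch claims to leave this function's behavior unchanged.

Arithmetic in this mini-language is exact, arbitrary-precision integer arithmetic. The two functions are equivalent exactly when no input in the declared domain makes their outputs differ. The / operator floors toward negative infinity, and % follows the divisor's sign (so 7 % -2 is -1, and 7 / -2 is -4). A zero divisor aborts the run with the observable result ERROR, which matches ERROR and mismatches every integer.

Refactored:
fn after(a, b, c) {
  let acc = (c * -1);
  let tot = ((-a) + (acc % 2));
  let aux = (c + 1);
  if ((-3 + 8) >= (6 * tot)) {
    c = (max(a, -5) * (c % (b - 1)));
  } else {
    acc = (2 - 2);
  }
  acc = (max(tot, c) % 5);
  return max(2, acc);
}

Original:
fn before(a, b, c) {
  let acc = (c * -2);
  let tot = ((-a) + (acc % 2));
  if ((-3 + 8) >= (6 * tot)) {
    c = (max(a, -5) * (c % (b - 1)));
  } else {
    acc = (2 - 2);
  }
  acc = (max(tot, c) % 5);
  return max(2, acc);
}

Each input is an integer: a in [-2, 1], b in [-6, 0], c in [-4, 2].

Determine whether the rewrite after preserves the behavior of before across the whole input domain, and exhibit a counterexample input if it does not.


Try a=-2, b=-6, c=-3.
before: acc becomes 6; next tot becomes 2; next ((-3 + 8) >= (6 * tot)) evaluates to false; next acc becomes 0; next acc becomes 2; next final value 2
after: acc becomes 3; next tot becomes 3; next aux becomes -2; next ((-3 + 8) >= (6 * tot)) evaluates to false; next acc becomes 0; next acc becomes 3; next final value 3
2 != 3, so the rewrite changes behavior.
verdict: not equivalent; witness: a=-2, b=-6, c=-3


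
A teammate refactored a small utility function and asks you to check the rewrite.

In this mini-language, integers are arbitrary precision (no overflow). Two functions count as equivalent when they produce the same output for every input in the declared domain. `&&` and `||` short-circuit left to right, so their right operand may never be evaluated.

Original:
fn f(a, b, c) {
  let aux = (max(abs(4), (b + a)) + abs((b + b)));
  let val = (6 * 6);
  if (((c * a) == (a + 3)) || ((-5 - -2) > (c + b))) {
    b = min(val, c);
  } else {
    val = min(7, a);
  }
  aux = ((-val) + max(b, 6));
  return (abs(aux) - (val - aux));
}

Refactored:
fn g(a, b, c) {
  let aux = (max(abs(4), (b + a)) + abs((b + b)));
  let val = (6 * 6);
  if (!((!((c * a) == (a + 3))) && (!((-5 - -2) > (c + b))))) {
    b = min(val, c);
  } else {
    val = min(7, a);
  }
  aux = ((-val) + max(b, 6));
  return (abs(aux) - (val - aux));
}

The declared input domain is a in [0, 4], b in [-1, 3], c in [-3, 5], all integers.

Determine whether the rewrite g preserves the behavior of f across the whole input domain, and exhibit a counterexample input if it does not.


Behavior is preserved: although boolean connective usage differs, the outputs never diverge.
One worked example (a=1, b=1, c=-3) — f: aux := 6 | val := 36 | (((c * a) == (a + 3)) || ((-5 - -2) > (c + b))): false | val := 1 | aux := 5 | result 9; g: aux := 6 | val := 36 | (!((!((c * a) == (a + 3))) && (!((-5 - -2) > (c + b))))): false | val := 1 | aux := 5 | result 9; agreement on 9.
Checked all 225 inputs in the declared domain: the outputs agree on every one.
verdict: equivalent


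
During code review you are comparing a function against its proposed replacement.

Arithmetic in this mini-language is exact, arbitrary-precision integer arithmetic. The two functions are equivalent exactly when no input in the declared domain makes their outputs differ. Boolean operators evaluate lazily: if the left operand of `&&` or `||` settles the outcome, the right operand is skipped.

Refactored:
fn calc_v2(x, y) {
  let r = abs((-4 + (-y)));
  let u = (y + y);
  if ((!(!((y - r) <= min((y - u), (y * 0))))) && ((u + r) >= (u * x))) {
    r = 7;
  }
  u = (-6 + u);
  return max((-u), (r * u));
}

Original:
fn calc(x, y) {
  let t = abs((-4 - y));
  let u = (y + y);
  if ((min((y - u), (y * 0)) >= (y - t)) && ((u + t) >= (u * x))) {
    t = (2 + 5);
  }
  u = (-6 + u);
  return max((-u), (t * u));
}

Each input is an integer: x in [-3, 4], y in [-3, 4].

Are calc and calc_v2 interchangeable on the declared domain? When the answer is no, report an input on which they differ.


Behavior is preserved: although constant usage differs, and arithmetic usage differs, and boolean connective usage differs, and local variable names differ, and comparison usage differs, the outputs never diverge.
Tracing x=3, y=1: calc: t := 5 | u := 2 | ((min((y - u), (y * 0)) >= (y - t)) && ((u + t) >= (u * x))): true | t := 7 | u := -4 | result 4 | calc_v2: r := 5 | u := 2 | ((!(!((y - r) <= min((y - u), (y * 0))))) && ((u + r) >= (u * x))): true | r := 7 | u := -4 | result 4 — matching result 4.
Across all 64 domain points the two functions coincide.
verdict: equivalent


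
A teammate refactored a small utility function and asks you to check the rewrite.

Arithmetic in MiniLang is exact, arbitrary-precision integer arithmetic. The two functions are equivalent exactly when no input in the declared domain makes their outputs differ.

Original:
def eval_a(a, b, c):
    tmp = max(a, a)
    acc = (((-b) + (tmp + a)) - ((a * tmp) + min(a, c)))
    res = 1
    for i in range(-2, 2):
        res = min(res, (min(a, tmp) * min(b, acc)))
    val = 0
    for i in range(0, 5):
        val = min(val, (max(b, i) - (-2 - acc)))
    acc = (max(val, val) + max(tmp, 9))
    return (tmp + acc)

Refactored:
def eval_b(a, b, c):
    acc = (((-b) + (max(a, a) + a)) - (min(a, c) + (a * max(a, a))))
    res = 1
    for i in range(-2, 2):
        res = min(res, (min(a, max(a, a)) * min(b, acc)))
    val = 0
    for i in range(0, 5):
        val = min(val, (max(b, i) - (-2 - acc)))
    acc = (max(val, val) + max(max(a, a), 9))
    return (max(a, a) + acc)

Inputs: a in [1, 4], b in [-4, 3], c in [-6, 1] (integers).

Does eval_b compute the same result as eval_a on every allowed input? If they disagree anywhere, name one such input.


The two versions differ — the changes include min/max/abs usage differs; also statement counts differ; also local variable names differ.
One worked example (a=1, b=-4, c=0) — eval_a: tmp becomes 1; next acc becomes 5; next res becomes 1; next at i=-2:; next res becomes -4; next at i=-1:; next res becomes -4; next at i=0:; next res becomes -4; next at i=1:; next res becomes -4; next val becomes 0; next at i=0:; next val becomes 0; next at i=1:; next val becomes 0; next at i=2:; next val becomes 0; next at i=3:; next val becomes 0; next at i=4:; next val becomes 0; next acc becomes 9; next final value 10; eval_b: acc becomes 5; next res becomes 1; next at i=-2:; next res becomes -4; next at i=-1:; next res becomes -4; next at i=0:; next res becomes -4; next at i=1:; next res becomes -4; next val becomes 0; next at i=0:; next val becomes 0; next at i=1:; next val becomes 0; next at i=2:; next val becomes 0; next at i=3:; next val becomes 0; next at i=4:; next val becomes 0; next acc becomes 9; next final value 10; agreement on 10.
An exhaustive pass over the 256 declared inputs shows identical outputs.
verdict: equivalent
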